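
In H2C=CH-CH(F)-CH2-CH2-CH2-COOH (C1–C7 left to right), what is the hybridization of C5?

C5 (4 σ bonds) has steric number 4: sp3.

sp^3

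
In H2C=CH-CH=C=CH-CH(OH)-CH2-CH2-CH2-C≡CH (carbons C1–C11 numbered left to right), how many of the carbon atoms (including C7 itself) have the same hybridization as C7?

C7 is sp3 (only σ bonds).
C1: sp2
C2: sp2
C3: sp2
C4: sp
C5: sp2
C6: sp3 ✓
C7: sp3 ✓
C8: sp3 ✓
C9: sp3 ✓
C10: sp
C11: sp
4 carbons are sp3.

4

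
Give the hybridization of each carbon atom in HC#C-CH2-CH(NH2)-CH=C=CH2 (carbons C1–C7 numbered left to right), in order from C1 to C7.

C1 carries 2 σ bonds, plus two π bonds, giving a steric number of 2, so it is sp.
C2 — 2 σ bonds, plus two π bonds. Steric number 2, so sp.
C3 is sp3: 4 σ bonds, 4 electron-density regions.
C4: 4 σ bonds — 4 electron domains, sp3.
C5 (3 σ bonds, plus one π bond) has steric number 3: sp2.
C6 (2 σ bonds, plus two π bonds) has steric number 2: sp.
C7 has 3 σ bonds, plus one π bond: steric number 3 → sp2.

C1 sp, C2 sp, C3 sp3, C4 sp3, C5 sp2, C6 sp, C7 sp2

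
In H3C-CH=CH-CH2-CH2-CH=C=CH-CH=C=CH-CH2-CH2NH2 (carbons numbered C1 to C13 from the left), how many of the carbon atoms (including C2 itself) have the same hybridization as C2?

C2 is sp2 (one π bond).
C1: sp3
C2: sp2 ✓
C3: sp2 ✓
C4: sp3
C5: sp3
C6: sp2 ✓
C7: sp
C8: sp2 ✓
C9: sp2 ✓
C10: sp
C11: sp2 ✓
C12: sp3
C13: sp3
6 carbons are sp2.

6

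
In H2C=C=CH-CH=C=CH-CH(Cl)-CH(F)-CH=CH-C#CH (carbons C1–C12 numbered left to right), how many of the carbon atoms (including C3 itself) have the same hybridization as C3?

C3 is sp2 (one π bond).
C1: sp2 ✓
C2: sp
C3: sp2 ✓
C4: sp2 ✓
C5: sp
C6: sp2 ✓
C7: sp3
C8: sp3
C9: sp2 ✓
C10: sp2 ✓
C11: sp
C12: sp
6 carbons are sp2.

6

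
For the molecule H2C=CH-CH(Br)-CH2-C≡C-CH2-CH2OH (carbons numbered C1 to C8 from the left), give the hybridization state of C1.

C1: 3 σ bonds, plus one π bond — 3 electron domains, sp2.

sp^2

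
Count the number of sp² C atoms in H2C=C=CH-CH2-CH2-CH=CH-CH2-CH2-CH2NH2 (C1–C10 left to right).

C1: sp2 ✓
C2: sp
C3: sp2 ✓
C4: sp3
C5: sp3
C6: sp2 ✓
C7: sp2 ✓
C8: sp3
C9: sp3
C10: sp3
C1, C3, C6, C7 → 4 sp2 carbons.

4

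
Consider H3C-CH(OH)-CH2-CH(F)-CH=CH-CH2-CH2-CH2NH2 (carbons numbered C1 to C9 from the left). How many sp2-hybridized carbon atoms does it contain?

C1: sp3
C2: sp3
C3: sp3
C4: sp3
C5: sp2 ✓
C6: sp2 ✓
C7: sp3
C8: sp3
C9: sp3
C5, C6 → 2 sp2 carbons.

2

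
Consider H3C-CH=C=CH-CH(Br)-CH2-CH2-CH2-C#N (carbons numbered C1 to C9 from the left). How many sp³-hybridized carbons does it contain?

C1: sp3 ✓
C2: sp2
C3: sp
C4: sp2
C5: sp3 ✓
C6: sp3 ✓
C7: sp3 ✓
C8: sp3 ✓
C9: sp
C1, C5, C6, C7, C8 → 5 sp3 carbons.

5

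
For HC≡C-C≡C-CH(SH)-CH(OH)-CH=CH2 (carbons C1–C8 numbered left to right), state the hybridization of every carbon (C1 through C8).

C1 sp, C2 sp, C3 sp, C4 sp, C5 sp3, C6 sp3, C7 sp2, C8 sp2

C1 carries 2 σ bonds, plus two π bonds, giving a steric number of 2, so it is sp.
C2 is sp: 2 σ bonds, plus two π bonds, 2 electron-density regions.
C3 carries 2 σ bonds, plus two π bonds, giving a steric number of 2, so it is sp.
C4 is sp: 2 σ bonds, plus two π bonds, 2 electron-density regions.
C5 is sp3: 4 σ bonds, 4 electron-density regions.
C6 (4 σ bonds) has steric number 4: sp3.
C7 — 3 σ bonds, plus one π bond. Steric number 3, so sp2.
C8 — 3 σ bonds, plus one π bond. Steric number 3, so sp2.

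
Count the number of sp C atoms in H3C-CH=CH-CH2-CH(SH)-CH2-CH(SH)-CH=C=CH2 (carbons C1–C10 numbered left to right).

C1: sp3
C2: sp2
C3: sp2
C4: sp3
C5: sp3
C6: sp3
C7: sp3
C8: sp2
C9: sp ✓
C10: sp2
C9 → 1 sp carbon.

1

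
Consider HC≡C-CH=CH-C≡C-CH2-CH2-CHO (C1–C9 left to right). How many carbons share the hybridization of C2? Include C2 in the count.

C2 is sp (two π bonds).
C1: sp ✓
C2: sp ✓
C3: sp2
C4: sp2
C5: sp ✓
C6: sp ✓
C7: sp3
C8: sp3
C9: sp2
4 carbons are sp.

4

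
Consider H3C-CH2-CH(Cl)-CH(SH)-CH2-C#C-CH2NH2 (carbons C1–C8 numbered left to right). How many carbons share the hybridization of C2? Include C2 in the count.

6

C2 is sp3 (only σ bonds).
C1: sp3 ✓
C2: sp3 ✓
C3: sp3 ✓
C4: sp3 ✓
C5: sp3 ✓
C6: sp
C7: sp
C8: sp3 ✓
6 carbons are sp3.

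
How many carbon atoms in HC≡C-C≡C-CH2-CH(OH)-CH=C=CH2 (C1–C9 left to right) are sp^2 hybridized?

C1: sp
C2: sp
C3: sp
C4: sp
C5: sp3
C6: sp3
C7: sp2 ✓
C8: sp
C9: sp2 ✓
C7, C9 → 2 sp2 carbons.

2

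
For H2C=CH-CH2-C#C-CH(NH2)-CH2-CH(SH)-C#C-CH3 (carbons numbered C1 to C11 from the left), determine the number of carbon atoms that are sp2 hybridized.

C1: sp2 ✓
C2: sp2 ✓
C3: sp3
C4: sp
C5: sp
C6: sp3
C7: sp3
C8: sp3
C9: sp
C10: sp
C11: sp3
C1, C2 → 2 sp2 carbons.

2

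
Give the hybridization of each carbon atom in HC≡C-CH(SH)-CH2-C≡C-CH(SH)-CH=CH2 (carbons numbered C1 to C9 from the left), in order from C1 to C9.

C1 (2 σ bonds, plus two π bonds) has steric number 2: sp.
C2: 2 σ bonds, plus two π bonds — 2 electron domains, sp.
C3 — 4 σ bonds. Steric number 4, so sp3.
C4: 4 σ bonds — 4 electron domains, sp3.
C5 (2 σ bonds, plus two π bonds) has steric number 2: sp.
C6 carries 2 σ bonds, plus two π bonds, giving a steric number of 2, so it is sp.
C7 has 4 σ bonds: steric number 4 → sp3.
C8 — 3 σ bonds, plus one π bond. Steric number 3, so sp2.
C9 carries 3 σ bonds, plus one π bond, giving a steric number of 3, so it is sp2.

C1 sp, C2 sp, C3 sp3, C4 sp3, C5 sp, C6 sp, C7 sp3, C8 sp2, C9 sp2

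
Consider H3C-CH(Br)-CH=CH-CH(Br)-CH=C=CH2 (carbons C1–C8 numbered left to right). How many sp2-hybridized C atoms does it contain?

C1: sp3
C2: sp3
C3: sp2 ✓
C4: sp2 ✓
C5: sp3
C6: sp2 ✓
C7: sp
C8: sp2 ✓
C3, C4, C6, C8 → 4 sp2 carbons.

4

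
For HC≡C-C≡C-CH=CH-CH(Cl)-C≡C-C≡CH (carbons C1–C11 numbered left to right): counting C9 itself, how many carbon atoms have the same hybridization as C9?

C9 is sp (two π bonds).
C1: sp ✓
C2: sp ✓
C3: sp ✓
C4: sp ✓
C5: sp2
C6: sp2
C7: sp3
C8: sp ✓
C9: sp ✓
C10: sp ✓
C11: sp ✓
8 carbons are sp.

8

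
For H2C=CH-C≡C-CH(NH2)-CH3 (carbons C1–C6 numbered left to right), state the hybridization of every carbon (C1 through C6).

C1 is sp2: 3 σ bonds, plus one π bond, 3 electron-density regions.
C2 — 3 σ bonds, plus one π bond. Steric number 3, so sp2.
C3: 2 σ bonds, plus two π bonds; 2 regions of electron density → sp.
C4 has 2 σ bonds, plus two π bonds: steric number 2 → sp.
C5 carries 4 σ bonds, giving a steric number of 4, so it is sp3.
C6 has 4 σ bonds: steric number 4 → sp3.

C1 sp2, C2 sp2, C3 sp, C4 sp, C5 sp3, C6 sp3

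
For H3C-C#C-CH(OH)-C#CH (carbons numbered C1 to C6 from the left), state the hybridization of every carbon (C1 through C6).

C1 is sp3: 4 σ bonds, 4 electron-density regions.
C2: 2 σ bonds, plus two π bonds — 2 electron domains, sp.
C3 has 2 σ bonds, plus two π bonds: steric number 2 → sp.
C4 carries 4 σ bonds, giving a steric number of 4, so it is sp3.
C5: 2 σ bonds, plus two π bonds — 2 electron domains, sp.
C6 — 2 σ bonds, plus two π bonds. Steric number 2, so sp.

C1 sp3, C2 sp, C3 sp, C4 sp3, C5 sp, C6 sp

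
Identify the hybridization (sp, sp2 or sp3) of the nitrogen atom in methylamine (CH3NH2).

sp^3

Three σ bonds + one lone pair = steric number 4 → sp3.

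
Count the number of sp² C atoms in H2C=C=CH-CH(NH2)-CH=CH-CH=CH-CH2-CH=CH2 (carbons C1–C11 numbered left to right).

8

C1: sp2 ✓
C2: sp
C3: sp2 ✓
C4: sp3
C5: sp2 ✓
C6: sp2 ✓
C7: sp2 ✓
C8: sp2 ✓
C9: sp3
C10: sp2 ✓
C11: sp2 ✓
C1, C3, C5, C6, C7, C8, C10, C11 → 8 sp2 carbons.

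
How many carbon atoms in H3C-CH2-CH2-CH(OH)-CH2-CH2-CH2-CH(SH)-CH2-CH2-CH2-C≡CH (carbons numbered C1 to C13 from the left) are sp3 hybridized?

11

C1: sp3 ✓
C2: sp3 ✓
C3: sp3 ✓
C4: sp3 ✓
C5: sp3 ✓
C6: sp3 ✓
C7: sp3 ✓
C8: sp3 ✓
C9: sp3 ✓
C10: sp3 ✓
C11: sp3 ✓
C12: sp
C13: sp
C1, C2, C3, C4, C5, C6, C7, C8, C9, C10, C11 → 11 sp3 carbons.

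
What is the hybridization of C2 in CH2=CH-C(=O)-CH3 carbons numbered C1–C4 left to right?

sp2

C2 is sp2: 3 σ bonds, plus one π bond, 3 electron-density regions.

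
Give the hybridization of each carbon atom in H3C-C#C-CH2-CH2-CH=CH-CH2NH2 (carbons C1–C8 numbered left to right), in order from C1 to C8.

C1 carries 4 σ bonds, giving a steric number of 4, so it is sp3.
C2 (2 σ bonds, plus two π bonds) has steric number 2: sp.
C3 (2 σ bonds, plus two π bonds) has steric number 2: sp.
C4 is sp3: 4 σ bonds, 4 electron-density regions.
C5 has 4 σ bonds: steric number 4 → sp3.
C6 (3 σ bonds, plus one π bond) has steric number 3: sp2.
C7: 3 σ bonds, plus one π bond — 3 electron domains, sp2.
C8 carries 4 σ bonds, giving a steric number of 4, so it is sp3.

C1 sp3, C2 sp, C3 sp, C4 sp3, C5 sp3, C6 sp2, C7 sp2, C8 sp3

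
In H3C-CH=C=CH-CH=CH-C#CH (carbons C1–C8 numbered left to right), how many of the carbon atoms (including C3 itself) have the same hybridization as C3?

3

C3 is sp (two π bonds).
C1: sp3
C2: sp2
C3: sp ✓
C4: sp2
C5: sp2
C6: sp2
C7: sp ✓
C8: sp ✓
3 carbons are sp.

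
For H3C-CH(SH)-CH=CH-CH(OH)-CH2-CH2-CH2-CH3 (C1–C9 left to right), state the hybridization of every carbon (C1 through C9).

C1 sp3, C2 sp3, C3 sp2, C4 sp2, C5 sp3, C6 sp3, C7 sp3, C8 sp3, C9 sp3

C1: 4 σ bonds — 4 electron domains, sp3.
C2 (4 σ bonds) has steric number 4: sp3.
C3: 3 σ bonds, plus one π bond; 3 regions of electron density → sp2.
C4 (3 σ bonds, plus one π bond) has steric number 3: sp2.
C5 has 4 σ bonds: steric number 4 → sp3.
C6 carries 4 σ bonds, giving a steric number of 4, so it is sp3.
C7 (4 σ bonds) has steric number 4: sp3.
C8 has 4 σ bonds: steric number 4 → sp3.
C9 — 4 σ bonds. Steric number 4, so sp3.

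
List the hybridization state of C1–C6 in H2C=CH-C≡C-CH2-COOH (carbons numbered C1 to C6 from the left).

C1 (3 σ bonds, plus one π bond) has steric number 3: sp2.
C2: 3 σ bonds, plus one π bond; 3 regions of electron density → sp2.
C3: 2 σ bonds, plus two π bonds — 2 electron domains, sp.
C4 — 2 σ bonds, plus two π bonds. Steric number 2, so sp.
C5 — 4 σ bonds. Steric number 4, so sp3.
C6 carries 3 σ bonds, plus one π bond, giving a steric number of 3, so it is sp2.

C1 sp2, C2 sp2, C3 sp, C4 sp, C5 sp3, C6 sp2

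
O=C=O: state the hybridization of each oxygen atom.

One σ bond + two lone pairs = steric number 3 → sp2.

sp²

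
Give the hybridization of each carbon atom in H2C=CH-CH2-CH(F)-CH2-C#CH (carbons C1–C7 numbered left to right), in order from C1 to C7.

C1 sp2, C2 sp2, C3 sp3, C4 sp3, C5 sp3, C6 sp, C7 sp

C1 has 3 σ bonds, plus one π bond: steric number 3 → sp2.
C2: 3 σ bonds, plus one π bond — 3 electron domains, sp2.
C3 (4 σ bonds) has steric number 4: sp3.
C4 (4 σ bonds) has steric number 4: sp3.
C5: 4 σ bonds; 4 regions of electron density → sp3.
C6 carries 2 σ bonds, plus two π bonds, giving a steric number of 2, so it is sp.
C7 has 2 σ bonds, plus two π bonds: steric number 2 → sp.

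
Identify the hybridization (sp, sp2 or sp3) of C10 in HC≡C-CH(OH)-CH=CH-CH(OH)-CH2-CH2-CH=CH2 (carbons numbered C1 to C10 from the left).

C10 carries 3 σ bonds, plus one π bond, giving a steric number of 3, so it is sp2.

sp²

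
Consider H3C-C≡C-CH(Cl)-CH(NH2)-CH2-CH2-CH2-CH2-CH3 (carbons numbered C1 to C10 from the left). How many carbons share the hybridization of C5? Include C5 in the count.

8

C5 is sp3 (only σ bonds).
C1: sp3 ✓
C2: sp
C3: sp
C4: sp3 ✓
C5: sp3 ✓
C6: sp3 ✓
C7: sp3 ✓
C8: sp3 ✓
C9: sp3 ✓
C10: sp3 ✓
8 carbons are sp3.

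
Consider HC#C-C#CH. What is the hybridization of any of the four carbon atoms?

Every carbon is part of a C≡C triple bond: two σ regions → sp.

sp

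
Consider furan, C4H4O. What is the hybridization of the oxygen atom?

sp2

One O lone pair is in the aromatic π system (p orbital), the other is in an sp2 hybrid in the ring plane; O has two σ bonds + one in-plane lone pair → sp2.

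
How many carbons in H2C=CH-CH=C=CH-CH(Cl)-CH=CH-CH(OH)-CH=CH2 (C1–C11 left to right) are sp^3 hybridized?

C1: sp2
C2: sp2
C3: sp2
C4: sp
C5: sp2
C6: sp3 ✓
C7: sp2
C8: sp2
C9: sp3 ✓
C10: sp2
C11: sp2
C6, C9 → 2 sp3 carbons.

2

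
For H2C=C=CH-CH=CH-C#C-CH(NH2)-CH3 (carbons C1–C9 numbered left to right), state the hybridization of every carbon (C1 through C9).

C1 sp2, C2 sp, C3 sp2, C4 sp2, C5 sp2, C6 sp, C7 sp, C8 sp3, C9 sp3

C1 (3 σ bonds, plus one π bond) has steric number 3: sp2.
C2: 2 σ bonds, plus two π bonds; 2 regions of electron density → sp.
C3 carries 3 σ bonds, plus one π bond, giving a steric number of 3, so it is sp2.
C4 is sp2: 3 σ bonds, plus one π bond, 3 electron-density regions.
C5: 3 σ bonds, plus one π bond — 3 electron domains, sp2.
C6 is sp: 2 σ bonds, plus two π bonds, 2 electron-density regions.
C7: 2 σ bonds, plus two π bonds — 2 electron domains, sp.
C8 carries 4 σ bonds, giving a steric number of 4, so it is sp3.
C9 — 4 σ bonds. Steric number 4, so sp3.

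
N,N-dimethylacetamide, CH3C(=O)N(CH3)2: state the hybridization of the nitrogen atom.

Amide resonance: N lone pair conjugated with C=O → sp2.

sp2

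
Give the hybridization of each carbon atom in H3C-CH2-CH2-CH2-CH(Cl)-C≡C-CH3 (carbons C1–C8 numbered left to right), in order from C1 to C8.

C1 sp3, C2 sp3, C3 sp3, C4 sp3, C5 sp3, C6 sp, C7 sp, C8 sp3

C1: 4 σ bonds — 4 electron domains, sp3.
C2 has 4 σ bonds: steric number 4 → sp3.
C3 is sp3: 4 σ bonds, 4 electron-density regions.
C4: 4 σ bonds — 4 electron domains, sp3.
C5 (4 σ bonds) has steric number 4: sp3.
C6 (2 σ bonds, plus two π bonds) has steric number 2: sp.
C7 has 2 σ bonds, plus two π bonds: steric number 2 → sp.
C8 (4 σ bonds) has steric number 4: sp3.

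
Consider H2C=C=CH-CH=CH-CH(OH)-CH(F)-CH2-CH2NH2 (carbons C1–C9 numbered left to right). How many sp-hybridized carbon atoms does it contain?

1

C1: sp2
C2: sp ✓
C3: sp2
C4: sp2
C5: sp2
C6: sp3
C7: sp3
C8: sp3
C9: sp3
C2 → 1 sp carbon.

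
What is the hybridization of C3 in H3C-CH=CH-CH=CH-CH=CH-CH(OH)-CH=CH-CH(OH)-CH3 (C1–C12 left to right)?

sp2

C3: 3 σ bonds, plus one π bond — 3 electron domains, sp2.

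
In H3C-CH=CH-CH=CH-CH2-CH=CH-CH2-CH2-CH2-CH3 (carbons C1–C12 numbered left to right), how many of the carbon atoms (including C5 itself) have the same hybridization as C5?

C5 is sp2 (one π bond).
C1: sp3
C2: sp2 ✓
C3: sp2 ✓
C4: sp2 ✓
C5: sp2 ✓
C6: sp3
C7: sp2 ✓
C8: sp2 ✓
C9: sp3
C10: sp3
C11: sp3
C12: sp3
6 carbons are sp2.

6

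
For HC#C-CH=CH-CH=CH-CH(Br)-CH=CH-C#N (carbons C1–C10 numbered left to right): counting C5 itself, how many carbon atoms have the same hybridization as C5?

C5 is sp2 (one π bond).
C1: sp
C2: sp
C3: sp2 ✓
C4: sp2 ✓
C5: sp2 ✓
C6: sp2 ✓
C7: sp3
C8: sp2 ✓
C9: sp2 ✓
C10: sp
6 carbons are sp2.

6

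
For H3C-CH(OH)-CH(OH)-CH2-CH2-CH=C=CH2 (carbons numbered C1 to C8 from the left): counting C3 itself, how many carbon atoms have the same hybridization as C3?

5

C3 is sp3 (only σ bonds).
C1: sp3 ✓
C2: sp3 ✓
C3: sp3 ✓
C4: sp3 ✓
C5: sp3 ✓
C6: sp2
C7: sp
C8: sp2
5 carbons are sp3.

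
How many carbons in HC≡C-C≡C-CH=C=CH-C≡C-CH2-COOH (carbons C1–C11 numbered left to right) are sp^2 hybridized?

C1: sp
C2: sp
C3: sp
C4: sp
C5: sp2 ✓
C6: sp
C7: sp2 ✓
C8: sp
C9: sp
C10: sp3
C11: sp2 ✓
C5, C7, C11 → 3 sp2 carbons.

3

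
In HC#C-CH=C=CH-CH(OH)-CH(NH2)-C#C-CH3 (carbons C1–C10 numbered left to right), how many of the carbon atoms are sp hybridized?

C1: sp ✓
C2: sp ✓
C3: sp2
C4: sp ✓
C5: sp2
C6: sp3
C7: sp3
C8: sp ✓
C9: sp ✓
C10: sp3
C1, C2, C4, C8, C9 → 5 sp carbons.

5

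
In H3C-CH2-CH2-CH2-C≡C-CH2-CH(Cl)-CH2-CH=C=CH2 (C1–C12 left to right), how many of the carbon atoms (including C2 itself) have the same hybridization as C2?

7

C2 is sp3 (only σ bonds).
C1: sp3 ✓
C2: sp3 ✓
C3: sp3 ✓
C4: sp3 ✓
C5: sp
C6: sp
C7: sp3 ✓
C8: sp3 ✓
C9: sp3 ✓
C10: sp2
C11: sp
C12: sp2
7 carbons are sp3.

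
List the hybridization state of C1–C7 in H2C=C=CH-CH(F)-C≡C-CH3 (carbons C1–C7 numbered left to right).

C1 sp2, C2 sp, C3 sp2, C4 sp3, C5 sp, C6 sp, C7 sp3

C1 is sp2: 3 σ bonds, plus one π bond, 3 electron-density regions.
C2 has 2 σ bonds, plus two π bonds: steric number 2 → sp.
C3 is sp2: 3 σ bonds, plus one π bond, 3 electron-density regions.
C4 carries 4 σ bonds, giving a steric number of 4, so it is sp3.
C5: 2 σ bonds, plus two π bonds — 2 electron domains, sp.
C6 is sp: 2 σ bonds, plus two π bonds, 2 electron-density regions.
C7 (4 σ bonds) has steric number 4: sp3.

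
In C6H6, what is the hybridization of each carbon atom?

sp²

Every ring carbon has three σ bonds and contributes one p electron to the aromatic π system.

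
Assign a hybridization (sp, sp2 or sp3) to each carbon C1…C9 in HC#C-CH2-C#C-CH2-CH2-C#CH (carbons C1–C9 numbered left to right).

C1 sp, C2 sp, C3 sp3, C4 sp, C5 sp, C6 sp3, C7 sp3, C8 sp, C9 sp

C1: 2 σ bonds, plus two π bonds — 2 electron domains, sp.
C2: 2 σ bonds, plus two π bonds — 2 electron domains, sp.
C3 carries 4 σ bonds, giving a steric number of 4, so it is sp3.
C4 carries 2 σ bonds, plus two π bonds, giving a steric number of 2, so it is sp.
C5 (2 σ bonds, plus two π bonds) has steric number 2: sp.
C6 is sp3: 4 σ bonds, 4 electron-density regions.
C7: 4 σ bonds — 4 electron domains, sp3.
C8: 2 σ bonds, plus two π bonds — 2 electron domains, sp.
C9 has 2 σ bonds, plus two π bonds: steric number 2 → sp.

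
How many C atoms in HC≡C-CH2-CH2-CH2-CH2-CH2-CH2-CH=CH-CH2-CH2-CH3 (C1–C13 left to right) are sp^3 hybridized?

9

C1: sp
C2: sp
C3: sp3 ✓
C4: sp3 ✓
C5: sp3 ✓
C6: sp3 ✓
C7: sp3 ✓
C8: sp3 ✓
C9: sp2
C10: sp2
C11: sp3 ✓
C12: sp3 ✓
C13: sp3 ✓
C3, C4, C5, C6, C7, C8, C11, C12, C13 → 9 sp3 carbons.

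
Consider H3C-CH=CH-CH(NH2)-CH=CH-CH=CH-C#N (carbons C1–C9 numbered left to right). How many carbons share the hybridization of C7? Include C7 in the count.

6

C7 is sp2 (one π bond).
C1: sp3
C2: sp2 ✓
C3: sp2 ✓
C4: sp3
C5: sp2 ✓
C6: sp2 ✓
C7: sp2 ✓
C8: sp2 ✓
C9: sp
6 carbons are sp2.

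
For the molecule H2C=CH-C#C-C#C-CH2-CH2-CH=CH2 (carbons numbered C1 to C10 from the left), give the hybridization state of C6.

C6: 2 σ bonds, plus two π bonds — 2 electron domains, sp.

sp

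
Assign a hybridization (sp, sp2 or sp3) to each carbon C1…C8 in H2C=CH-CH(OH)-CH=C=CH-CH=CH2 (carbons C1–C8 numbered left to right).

C1 has 3 σ bonds, plus one π bond: steric number 3 → sp2.
C2 — 3 σ bonds, plus one π bond. Steric number 3, so sp2.
C3 — 4 σ bonds. Steric number 4, so sp3.
C4: 3 σ bonds, plus one π bond; 3 regions of electron density → sp2.
C5: 2 σ bonds, plus two π bonds — 2 electron domains, sp.
C6 has 3 σ bonds, plus one π bond: steric number 3 → sp2.
C7 is sp2: 3 σ bonds, plus one π bond, 3 electron-density regions.
C8 carries 3 σ bonds, plus one π bond, giving a steric number of 3, so it is sp2.

C1 sp2, C2 sp2, C3 sp3, C4 sp2, C5 sp, C6 sp2, C7 sp2, C8 sp2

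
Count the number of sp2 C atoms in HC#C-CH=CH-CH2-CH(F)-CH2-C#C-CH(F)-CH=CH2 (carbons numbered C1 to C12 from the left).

C1: sp
C2: sp
C3: sp2 ✓
C4: sp2 ✓
C5: sp3
C6: sp3
C7: sp3
C8: sp
C9: sp
C10: sp3
C11: sp2 ✓
C12: sp2 ✓
C3, C4, C11, C12 → 4 sp2 carbons.

4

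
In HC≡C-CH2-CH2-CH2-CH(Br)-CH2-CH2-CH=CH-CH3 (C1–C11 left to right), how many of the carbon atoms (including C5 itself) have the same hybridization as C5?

7

C5 is sp3 (only σ bonds).
C1: sp
C2: sp
C3: sp3 ✓
C4: sp3 ✓
C5: sp3 ✓
C6: sp3 ✓
C7: sp3 ✓
C8: sp3 ✓
C9: sp2
C10: sp2
C11: sp3 ✓
7 carbons are sp3.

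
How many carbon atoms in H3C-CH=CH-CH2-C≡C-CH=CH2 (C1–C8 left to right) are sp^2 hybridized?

C1: sp3
C2: sp2 ✓
C3: sp2 ✓
C4: sp3
C5: sp
C6: sp
C7: sp2 ✓
C8: sp2 ✓
C2, C3, C7, C8 → 4 sp2 carbons.

4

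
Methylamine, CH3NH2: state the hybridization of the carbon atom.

The carbon atom (4 σ bonds) has steric number 4: sp3.

sp^3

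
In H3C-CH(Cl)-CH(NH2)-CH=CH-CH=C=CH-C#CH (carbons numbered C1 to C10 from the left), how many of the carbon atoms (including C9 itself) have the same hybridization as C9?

C9 is sp (two π bonds).
C1: sp3
C2: sp3
C3: sp3
C4: sp2
C5: sp2
C6: sp2
C7: sp ✓
C8: sp2
C9: sp ✓
C10: sp ✓
3 carbons are sp.

3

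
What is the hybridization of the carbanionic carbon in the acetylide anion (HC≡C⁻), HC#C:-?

One σ bond + one lone pair = steric number 2 → sp.

sp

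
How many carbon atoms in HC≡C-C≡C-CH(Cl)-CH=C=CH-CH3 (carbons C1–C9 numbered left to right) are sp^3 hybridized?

C1: sp
C2: sp
C3: sp
C4: sp
C5: sp3 ✓
C6: sp2
C7: sp
C8: sp2
C9: sp3 ✓
C5, C9 → 2 sp3 carbons.

2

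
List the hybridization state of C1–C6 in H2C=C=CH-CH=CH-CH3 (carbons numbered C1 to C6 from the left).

C1: 3 σ bonds, plus one π bond — 3 electron domains, sp2.
C2 is sp: 2 σ bonds, plus two π bonds, 2 electron-density regions.
C3: 3 σ bonds, plus one π bond — 3 electron domains, sp2.
C4 (3 σ bonds, plus one π bond) has steric number 3: sp2.
C5 — 3 σ bonds, plus one π bond. Steric number 3, so sp2.
C6 has 4 σ bonds: steric number 4 → sp3.

C1 sp2, C2 sp, C3 sp2, C4 sp2, C5 sp2, C6 sp3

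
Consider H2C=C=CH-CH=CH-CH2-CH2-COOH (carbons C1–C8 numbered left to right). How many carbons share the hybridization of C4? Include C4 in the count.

C4 is sp2 (one π bond).
C1: sp2 ✓
C2: sp
C3: sp2 ✓
C4: sp2 ✓
C5: sp2 ✓
C6: sp3
C7: sp3
C8: sp2 ✓
5 carbons are sp2.

5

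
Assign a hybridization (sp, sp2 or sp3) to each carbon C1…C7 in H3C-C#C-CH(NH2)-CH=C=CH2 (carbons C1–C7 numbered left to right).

C1: 4 σ bonds — 4 electron domains, sp3.
C2 (2 σ bonds, plus two π bonds) has steric number 2: sp.
C3 is sp: 2 σ bonds, plus two π bonds, 2 electron-density regions.
C4 is sp3: 4 σ bonds, 4 electron-density regions.
C5 carries 3 σ bonds, plus one π bond, giving a steric number of 3, so it is sp2.
C6 (2 σ bonds, plus two π bonds) has steric number 2: sp.
C7: 3 σ bonds, plus one π bond; 3 regions of electron density → sp2.

C1 sp3, C2 sp, C3 sp, C4 sp3, C5 sp2, C6 sp, C7 sp2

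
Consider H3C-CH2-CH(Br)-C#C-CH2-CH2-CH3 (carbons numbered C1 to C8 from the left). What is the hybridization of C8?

sp³

C8: 4 σ bonds — 4 electron domains, sp3.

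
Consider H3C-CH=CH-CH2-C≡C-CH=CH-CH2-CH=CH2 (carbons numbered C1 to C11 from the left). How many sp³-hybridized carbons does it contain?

3

C1: sp3 ✓
C2: sp2
C3: sp2
C4: sp3 ✓
C5: sp
C6: sp
C7: sp2
C8: sp2
C9: sp3 ✓
C10: sp2
C11: sp2
C1, C4, C9 → 3 sp3 carbons.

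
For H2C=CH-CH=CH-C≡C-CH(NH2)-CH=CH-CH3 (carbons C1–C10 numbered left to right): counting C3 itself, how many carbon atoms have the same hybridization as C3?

6

C3 is sp2 (one π bond).
C1: sp2 ✓
C2: sp2 ✓
C3: sp2 ✓
C4: sp2 ✓
C5: sp
C6: sp
C7: sp3
C8: sp2 ✓
C9: sp2 ✓
C10: sp3
6 carbons are sp2.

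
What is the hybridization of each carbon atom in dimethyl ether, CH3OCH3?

Each carbon atom carries 4 σ bonds, giving a steric number of 4, so it is sp3.

sp^3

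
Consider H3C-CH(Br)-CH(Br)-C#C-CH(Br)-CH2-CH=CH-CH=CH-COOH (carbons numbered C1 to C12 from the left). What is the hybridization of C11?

sp²

C11 is sp2: 3 σ bonds, plus one π bond, 3 electron-density regions.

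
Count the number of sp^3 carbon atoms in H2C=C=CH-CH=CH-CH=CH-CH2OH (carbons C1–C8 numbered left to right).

1

C1: sp2
C2: sp
C3: sp2
C4: sp2
C5: sp2
C6: sp2
C7: sp2
C8: sp3 ✓
C8 → 1 sp3 carbon.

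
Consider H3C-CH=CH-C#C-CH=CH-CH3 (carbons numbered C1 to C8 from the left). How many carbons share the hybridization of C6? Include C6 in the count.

C6 is sp2 (one π bond).
C1: sp3
C2: sp2 ✓
C3: sp2 ✓
C4: sp
C5: sp
C6: sp2 ✓
C7: sp2 ✓
C8: sp3
4 carbons are sp2.

4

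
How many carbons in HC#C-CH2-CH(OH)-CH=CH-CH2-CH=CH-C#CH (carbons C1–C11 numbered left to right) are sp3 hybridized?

3

C1: sp
C2: sp
C3: sp3 ✓
C4: sp3 ✓
C5: sp2
C6: sp2
C7: sp3 ✓
C8: sp2
C9: sp2
C10: sp
C11: sp
C3, C4, C7 → 3 sp3 carbons.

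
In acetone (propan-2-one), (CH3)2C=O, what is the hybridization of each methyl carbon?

sp^3

Each methyl carbon carries 4 σ bonds, giving a steric number of 4, so it is sp3.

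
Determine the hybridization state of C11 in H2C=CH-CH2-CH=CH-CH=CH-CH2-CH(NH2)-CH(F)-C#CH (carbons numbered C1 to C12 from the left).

sp

C11 carries 2 σ bonds, plus two π bonds, giving a steric number of 2, so it is sp.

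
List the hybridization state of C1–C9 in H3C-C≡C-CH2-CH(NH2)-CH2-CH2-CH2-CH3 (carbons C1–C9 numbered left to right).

C1 sp3, C2 sp, C3 sp, C4 sp3, C5 sp3, C6 sp3, C7 sp3, C8 sp3, C9 sp3

C1: 4 σ bonds; 4 regions of electron density → sp3.
C2 is sp: 2 σ bonds, plus two π bonds, 2 electron-density regions.
C3: 2 σ bonds, plus two π bonds — 2 electron domains, sp.
C4: 4 σ bonds — 4 electron domains, sp3.
C5 carries 4 σ bonds, giving a steric number of 4, so it is sp3.
C6 (4 σ bonds) has steric number 4: sp3.
C7: 4 σ bonds; 4 regions of electron density → sp3.
C8 has 4 σ bonds: steric number 4 → sp3.
C9 carries 4 σ bonds, giving a steric number of 4, so it is sp3.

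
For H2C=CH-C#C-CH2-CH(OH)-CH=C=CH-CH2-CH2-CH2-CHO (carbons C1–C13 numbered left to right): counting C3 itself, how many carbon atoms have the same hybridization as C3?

3

C3 is sp (two π bonds).
C1: sp2
C2: sp2
C3: sp ✓
C4: sp ✓
C5: sp3
C6: sp3
C7: sp2
C8: sp ✓
C9: sp2
C10: sp3
C11: sp3
C12: sp3
C13: sp2
3 carbons are sp.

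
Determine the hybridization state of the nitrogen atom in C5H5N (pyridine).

N has two σ bonds and one lone pair in the ring plane (steric number 3 → sp2); its p orbital contributes one electron to the aromatic π system via the C=N double bond.

sp^2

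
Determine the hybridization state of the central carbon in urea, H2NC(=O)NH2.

sp²

The central carbon: 3 σ bonds, plus one π bond; 3 regions of electron density → sp2.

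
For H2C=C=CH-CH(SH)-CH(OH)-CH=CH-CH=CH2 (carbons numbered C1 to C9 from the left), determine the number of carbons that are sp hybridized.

C1: sp2
C2: sp ✓
C3: sp2
C4: sp3
C5: sp3
C6: sp2
C7: sp2
C8: sp2
C9: sp2
C2 → 1 sp carbon.

1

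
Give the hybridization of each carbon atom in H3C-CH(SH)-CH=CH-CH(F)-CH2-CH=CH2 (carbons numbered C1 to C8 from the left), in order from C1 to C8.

C1 is sp3: 4 σ bonds, 4 electron-density regions.
C2 carries 4 σ bonds, giving a steric number of 4, so it is sp3.
C3 has 3 σ bonds, plus one π bond: steric number 3 → sp2.
C4 carries 3 σ bonds, plus one π bond, giving a steric number of 3, so it is sp2.
C5: 4 σ bonds; 4 regions of electron density → sp3.
C6: 4 σ bonds; 4 regions of electron density → sp3.
C7 (3 σ bonds, plus one π bond) has steric number 3: sp2.
C8 is sp2: 3 σ bonds, plus one π bond, 3 electron-density regions.

C1 sp3, C2 sp3, C3 sp2, C4 sp2, C5 sp3, C6 sp3, C7 sp2, C8 sp2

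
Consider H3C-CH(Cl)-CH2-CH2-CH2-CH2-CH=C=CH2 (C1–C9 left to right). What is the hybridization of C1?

sp³

C1: 4 σ bonds — 4 electron domains, sp3.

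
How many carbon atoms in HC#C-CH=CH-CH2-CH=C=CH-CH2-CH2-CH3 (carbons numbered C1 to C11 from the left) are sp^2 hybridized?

4

C1: sp
C2: sp
C3: sp2 ✓
C4: sp2 ✓
C5: sp3
C6: sp2 ✓
C7: sp
C8: sp2 ✓
C9: sp3
C10: sp3
C11: sp3
C3, C4, C6, C8 → 4 sp2 carbons.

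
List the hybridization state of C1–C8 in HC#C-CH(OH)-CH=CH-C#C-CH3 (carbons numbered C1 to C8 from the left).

C1 sp, C2 sp, C3 sp3, C4 sp2, C5 sp2, C6 sp, C7 sp, C8 sp3

C1: 2 σ bonds, plus two π bonds — 2 electron domains, sp.
C2 has 2 σ bonds, plus two π bonds: steric number 2 → sp.
C3 is sp3: 4 σ bonds, 4 electron-density regions.
C4 carries 3 σ bonds, plus one π bond, giving a steric number of 3, so it is sp2.
C5 has 3 σ bonds, plus one π bond: steric number 3 → sp2.
C6 carries 2 σ bonds, plus two π bonds, giving a steric number of 2, so it is sp.
C7: 2 σ bonds, plus two π bonds — 2 electron domains, sp.
C8: 4 σ bonds; 4 regions of electron density → sp3.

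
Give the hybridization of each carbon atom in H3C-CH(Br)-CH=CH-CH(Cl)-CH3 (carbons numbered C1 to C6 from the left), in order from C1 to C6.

C1 sp3, C2 sp3, C3 sp2, C4 sp2, C5 sp3, C6 sp3

C1 is sp3: 4 σ bonds, 4 electron-density regions.
C2 (4 σ bonds) has steric number 4: sp3.
C3: 3 σ bonds, plus one π bond — 3 electron domains, sp2.
C4: 3 σ bonds, plus one π bond; 3 regions of electron density → sp2.
C5: 4 σ bonds; 4 regions of electron density → sp3.
C6 carries 4 σ bonds, giving a steric number of 4, so it is sp3.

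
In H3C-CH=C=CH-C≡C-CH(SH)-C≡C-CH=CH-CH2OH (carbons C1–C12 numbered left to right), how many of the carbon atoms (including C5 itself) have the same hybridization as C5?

C5 is sp (two π bonds).
C1: sp3
C2: sp2
C3: sp ✓
C4: sp2
C5: sp ✓
C6: sp ✓
C7: sp3
C8: sp ✓
C9: sp ✓
C10: sp2
C11: sp2
C12: sp3
5 carbons are sp.

5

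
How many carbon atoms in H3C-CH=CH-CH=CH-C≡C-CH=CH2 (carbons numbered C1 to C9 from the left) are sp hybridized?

C1: sp3
C2: sp2
C3: sp2
C4: sp2
C5: sp2
C6: sp ✓
C7: sp ✓
C8: sp2
C9: sp2
C6, C7 → 2 sp carbons.

2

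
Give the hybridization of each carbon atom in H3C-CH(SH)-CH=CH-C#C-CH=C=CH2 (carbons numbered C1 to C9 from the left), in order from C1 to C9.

C1 (4 σ bonds) has steric number 4: sp3.
C2: 4 σ bonds; 4 regions of electron density → sp3.
C3 carries 3 σ bonds, plus one π bond, giving a steric number of 3, so it is sp2.
C4 carries 3 σ bonds, plus one π bond, giving a steric number of 3, so it is sp2.
C5 carries 2 σ bonds, plus two π bonds, giving a steric number of 2, so it is sp.
C6: 2 σ bonds, plus two π bonds — 2 electron domains, sp.
C7 is sp2: 3 σ bonds, plus one π bond, 3 electron-density regions.
C8 is sp: 2 σ bonds, plus two π bonds, 2 electron-density regions.
C9 carries 3 σ bonds, plus one π bond, giving a steric number of 3, so it is sp2.

C1 sp3, C2 sp3, C3 sp2, C4 sp2, C5 sp, C6 sp, C7 sp2, C8 sp, C9 sp2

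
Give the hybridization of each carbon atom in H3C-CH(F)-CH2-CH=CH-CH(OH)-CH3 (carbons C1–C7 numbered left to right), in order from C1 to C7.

C1 — 4 σ bonds. Steric number 4, so sp3.
C2 carries 4 σ bonds, giving a steric number of 4, so it is sp3.
C3 — 4 σ bonds. Steric number 4, so sp3.
C4: 3 σ bonds, plus one π bond — 3 electron domains, sp2.
C5 (3 σ bonds, plus one π bond) has steric number 3: sp2.
C6 — 4 σ bonds. Steric number 4, so sp3.
C7 — 4 σ bonds. Steric number 4, so sp3.

C1 sp3, C2 sp3, C3 sp3, C4 sp2, C5 sp2, C6 sp3, C7 sp3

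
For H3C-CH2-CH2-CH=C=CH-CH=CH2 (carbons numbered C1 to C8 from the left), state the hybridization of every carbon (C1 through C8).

C1 sp3, C2 sp3, C3 sp3, C4 sp2, C5 sp, C6 sp2, C7 sp2, C8 sp2

C1 is sp3: 4 σ bonds, 4 electron-density regions.
C2 is sp3: 4 σ bonds, 4 electron-density regions.
C3 — 4 σ bonds. Steric number 4, so sp3.
C4 — 3 σ bonds, plus one π bond. Steric number 3, so sp2.
C5 is sp: 2 σ bonds, plus two π bonds, 2 electron-density regions.
C6 (3 σ bonds, plus one π bond) has steric number 3: sp2.
C7 — 3 σ bonds, plus one π bond. Steric number 3, so sp2.
C8: 3 σ bonds, plus one π bond; 3 regions of electron density → sp2.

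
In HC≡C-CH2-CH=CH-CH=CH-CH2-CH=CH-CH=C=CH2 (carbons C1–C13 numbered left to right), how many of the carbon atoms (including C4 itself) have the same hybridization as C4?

8

C4 is sp2 (one π bond).
C1: sp
C2: sp
C3: sp3
C4: sp2 ✓
C5: sp2 ✓
C6: sp2 ✓
C7: sp2 ✓
C8: sp3
C9: sp2 ✓
C10: sp2 ✓
C11: sp2 ✓
C12: sp
C13: sp2 ✓
8 carbons are sp2.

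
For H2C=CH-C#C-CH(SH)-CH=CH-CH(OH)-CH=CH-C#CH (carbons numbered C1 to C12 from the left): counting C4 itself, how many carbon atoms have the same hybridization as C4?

C4 is sp (two π bonds).
C1: sp2
C2: sp2
C3: sp ✓
C4: sp ✓
C5: sp3
C6: sp2
C7: sp2
C8: sp3
C9: sp2
C10: sp2
C11: sp ✓
C12: sp ✓
4 carbons are sp.

4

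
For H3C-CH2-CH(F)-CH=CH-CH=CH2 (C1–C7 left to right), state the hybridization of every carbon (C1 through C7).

C1 — 4 σ bonds. Steric number 4, so sp3.
C2 has 4 σ bonds: steric number 4 → sp3.
C3: 4 σ bonds — 4 electron domains, sp3.
C4 (3 σ bonds, plus one π bond) has steric number 3: sp2.
C5: 3 σ bonds, plus one π bond; 3 regions of electron density → sp2.
C6 has 3 σ bonds, plus one π bond: steric number 3 → sp2.
C7 — 3 σ bonds, plus one π bond. Steric number 3, so sp2.

C1 sp3, C2 sp3, C3 sp3, C4 sp2, C5 sp2, C6 sp2, C7 sp2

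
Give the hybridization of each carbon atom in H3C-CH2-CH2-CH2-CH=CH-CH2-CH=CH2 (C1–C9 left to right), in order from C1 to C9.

C1: 4 σ bonds — 4 electron domains, sp3.
C2 carries 4 σ bonds, giving a steric number of 4, so it is sp3.
C3 (4 σ bonds) has steric number 4: sp3.
C4 carries 4 σ bonds, giving a steric number of 4, so it is sp3.
C5 is sp2: 3 σ bonds, plus one π bond, 3 electron-density regions.
C6 is sp2: 3 σ bonds, plus one π bond, 3 electron-density regions.
C7 is sp3: 4 σ bonds, 4 electron-density regions.
C8 has 3 σ bonds, plus one π bond: steric number 3 → sp2.
C9: 3 σ bonds, plus one π bond; 3 regions of electron density → sp2.

C1 sp3, C2 sp3, C3 sp3, C4 sp3, C5 sp2, C6 sp2, C7 sp3, C8 sp2, C9 sp2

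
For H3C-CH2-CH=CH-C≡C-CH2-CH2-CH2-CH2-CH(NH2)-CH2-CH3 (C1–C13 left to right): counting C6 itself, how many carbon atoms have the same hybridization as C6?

C6 is sp (two π bonds).
C1: sp3
C2: sp3
C3: sp2
C4: sp2
C5: sp ✓
C6: sp ✓
C7: sp3
C8: sp3
C9: sp3
C10: sp3
C11: sp3
C12: sp3
C13: sp3
2 carbons are sp.

2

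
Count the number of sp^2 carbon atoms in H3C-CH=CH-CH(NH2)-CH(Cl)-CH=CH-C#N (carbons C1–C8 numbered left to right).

4

C1: sp3
C2: sp2 ✓
C3: sp2 ✓
C4: sp3
C5: sp3
C6: sp2 ✓
C7: sp2 ✓
C8: sp
C2, C3, C6, C7 → 4 sp2 carbons.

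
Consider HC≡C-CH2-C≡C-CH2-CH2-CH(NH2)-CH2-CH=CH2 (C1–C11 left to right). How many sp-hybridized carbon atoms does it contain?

4

C1: sp ✓
C2: sp ✓
C3: sp3
C4: sp ✓
C5: sp ✓
C6: sp3
C7: sp3
C8: sp3
C9: sp3
C10: sp2
C11: sp2
C1, C2, C4, C5 → 4 sp carbons.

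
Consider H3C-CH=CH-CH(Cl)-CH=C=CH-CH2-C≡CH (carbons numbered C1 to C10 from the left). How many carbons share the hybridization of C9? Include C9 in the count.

C9 is sp (two π bonds).
C1: sp3
C2: sp2
C3: sp2
C4: sp3
C5: sp2
C6: sp ✓
C7: sp2
C8: sp3
C9: sp ✓
C10: sp ✓
3 carbons are sp.

3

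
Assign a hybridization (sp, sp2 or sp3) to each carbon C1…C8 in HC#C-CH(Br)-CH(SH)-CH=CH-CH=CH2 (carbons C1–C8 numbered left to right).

C1 sp, C2 sp, C3 sp3, C4 sp3, C5 sp2, C6 sp2, C7 sp2, C8 sp2

C1 (2 σ bonds, plus two π bonds) has steric number 2: sp.
C2 — 2 σ bonds, plus two π bonds. Steric number 2, so sp.
C3: 4 σ bonds; 4 regions of electron density → sp3.
C4 has 4 σ bonds: steric number 4 → sp3.
C5 — 3 σ bonds, plus one π bond. Steric number 3, so sp2.
C6 carries 3 σ bonds, plus one π bond, giving a steric number of 3, so it is sp2.
C7 — 3 σ bonds, plus one π bond. Steric number 3, so sp2.
C8 — 3 σ bonds, plus one π bond. Steric number 3, so sp2.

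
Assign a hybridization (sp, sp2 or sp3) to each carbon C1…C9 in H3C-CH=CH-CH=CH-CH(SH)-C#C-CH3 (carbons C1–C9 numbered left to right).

C1 sp3, C2 sp2, C3 sp2, C4 sp2, C5 sp2, C6 sp3, C7 sp, C8 sp, C9 sp3

C1 has 4 σ bonds: steric number 4 → sp3.
C2: 3 σ bonds, plus one π bond; 3 regions of electron density → sp2.
C3 has 3 σ bonds, plus one π bond: steric number 3 → sp2.
C4: 3 σ bonds, plus one π bond; 3 regions of electron density → sp2.
C5: 3 σ bonds, plus one π bond — 3 electron domains, sp2.
C6 has 4 σ bonds: steric number 4 → sp3.
C7 is sp: 2 σ bonds, plus two π bonds, 2 electron-density regions.
C8 (2 σ bonds, plus two π bonds) has steric number 2: sp.
C9 — 4 σ bonds. Steric number 4, so sp3.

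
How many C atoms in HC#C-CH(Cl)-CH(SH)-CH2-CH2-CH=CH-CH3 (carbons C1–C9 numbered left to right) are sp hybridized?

C1: sp ✓
C2: sp ✓
C3: sp3
C4: sp3
C5: sp3
C6: sp3
C7: sp2
C8: sp2
C9: sp3
C1, C2 → 2 sp carbons.

2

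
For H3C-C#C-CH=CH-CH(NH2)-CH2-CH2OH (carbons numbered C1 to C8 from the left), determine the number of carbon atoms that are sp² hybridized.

2

C1: sp3
C2: sp
C3: sp
C4: sp2 ✓
C5: sp2 ✓
C6: sp3
C7: sp3
C8: sp3
C4, C5 → 2 sp2 carbons.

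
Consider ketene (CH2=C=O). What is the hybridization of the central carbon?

sp

The central carbon (2 σ bonds, plus two π bonds) has steric number 2: sp.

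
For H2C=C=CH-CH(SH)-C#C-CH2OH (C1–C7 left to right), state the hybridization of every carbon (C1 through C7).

C1 is sp2: 3 σ bonds, plus one π bond, 3 electron-density regions.
C2: 2 σ bonds, plus two π bonds — 2 electron domains, sp.
C3: 3 σ bonds, plus one π bond — 3 electron domains, sp2.
C4: 4 σ bonds — 4 electron domains, sp3.
C5 is sp: 2 σ bonds, plus two π bonds, 2 electron-density regions.
C6: 2 σ bonds, plus two π bonds; 2 regions of electron density → sp.
C7 (4 σ bonds) has steric number 4: sp3.

C1 sp2, C2 sp, C3 sp2, C4 sp3, C5 sp, C6 sp, C7 sp3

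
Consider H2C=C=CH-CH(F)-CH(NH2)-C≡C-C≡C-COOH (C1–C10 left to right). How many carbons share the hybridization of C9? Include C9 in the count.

5

C9 is sp (two π bonds).
C1: sp2
C2: sp ✓
C3: sp2
C4: sp3
C5: sp3
C6: sp ✓
C7: sp ✓
C8: sp ✓
C9: sp ✓
C10: sp2
5 carbons are sp.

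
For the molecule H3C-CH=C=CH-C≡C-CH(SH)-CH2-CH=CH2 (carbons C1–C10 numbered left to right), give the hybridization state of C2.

sp^2

C2 — 3 σ bonds, plus one π bond. Steric number 3, so sp2.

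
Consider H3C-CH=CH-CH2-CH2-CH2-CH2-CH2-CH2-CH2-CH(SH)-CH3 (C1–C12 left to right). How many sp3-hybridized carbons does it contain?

10

C1: sp3 ✓
C2: sp2
C3: sp2
C4: sp3 ✓
C5: sp3 ✓
C6: sp3 ✓
C7: sp3 ✓
C8: sp3 ✓
C9: sp3 ✓
C10: sp3 ✓
C11: sp3 ✓
C12: sp3 ✓
C1, C4, C5, C6, C7, C8, C9, C10, C11, C12 → 10 sp3 carbons.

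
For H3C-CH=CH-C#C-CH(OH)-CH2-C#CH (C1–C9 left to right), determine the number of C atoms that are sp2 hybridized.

2

C1: sp3
C2: sp2 ✓
C3: sp2 ✓
C4: sp
C5: sp
C6: sp3
C7: sp3
C8: sp
C9: sp
C2, C3 → 2 sp2 carbons.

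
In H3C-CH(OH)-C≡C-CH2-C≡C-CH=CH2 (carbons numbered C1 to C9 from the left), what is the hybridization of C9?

sp²

C9: 3 σ bonds, plus one π bond — 3 electron domains, sp2.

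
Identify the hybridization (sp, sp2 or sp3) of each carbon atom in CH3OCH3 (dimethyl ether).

Each carbon atom: 4 σ bonds — 4 electron domains, sp3.

sp³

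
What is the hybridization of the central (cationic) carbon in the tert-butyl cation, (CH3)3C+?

Three σ bonds and an empty p orbital; no lone pair → steric number 3 → sp2 and planar.

sp^2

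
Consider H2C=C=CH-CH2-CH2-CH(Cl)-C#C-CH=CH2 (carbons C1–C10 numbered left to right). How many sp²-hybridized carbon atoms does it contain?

C1: sp2 ✓
C2: sp
C3: sp2 ✓
C4: sp3
C5: sp3
C6: sp3
C7: sp
C8: sp
C9: sp2 ✓
C10: sp2 ✓
C1, C3, C9, C10 → 4 sp2 carbons.

4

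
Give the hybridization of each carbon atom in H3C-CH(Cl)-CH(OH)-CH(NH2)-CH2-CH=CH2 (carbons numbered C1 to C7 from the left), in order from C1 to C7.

C1 (4 σ bonds) has steric number 4: sp3.
C2 has 4 σ bonds: steric number 4 → sp3.
C3 is sp3: 4 σ bonds, 4 electron-density regions.
C4 carries 4 σ bonds, giving a steric number of 4, so it is sp3.
C5: 4 σ bonds — 4 electron domains, sp3.
C6: 3 σ bonds, plus one π bond — 3 electron domains, sp2.
C7 is sp2: 3 σ bonds, plus one π bond, 3 electron-density regions.

C1 sp3, C2 sp3, C3 sp3, C4 sp3, C5 sp3, C6 sp2, C7 sp2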